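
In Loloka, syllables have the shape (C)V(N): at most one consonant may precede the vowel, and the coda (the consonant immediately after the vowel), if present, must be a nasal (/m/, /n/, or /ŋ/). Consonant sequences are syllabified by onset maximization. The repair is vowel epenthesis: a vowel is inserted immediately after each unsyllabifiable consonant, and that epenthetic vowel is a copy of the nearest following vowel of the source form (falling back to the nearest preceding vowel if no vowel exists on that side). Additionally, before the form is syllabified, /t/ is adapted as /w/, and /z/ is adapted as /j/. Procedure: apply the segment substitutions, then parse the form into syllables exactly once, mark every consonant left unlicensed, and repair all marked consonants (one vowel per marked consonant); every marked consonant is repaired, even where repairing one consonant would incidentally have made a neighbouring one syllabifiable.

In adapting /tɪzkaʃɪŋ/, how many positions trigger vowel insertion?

1

After substitution the input is /wɪjkaʃɪŋ/.
The unsyllabifiable consonants are /j/; each receives one epenthetic vowel.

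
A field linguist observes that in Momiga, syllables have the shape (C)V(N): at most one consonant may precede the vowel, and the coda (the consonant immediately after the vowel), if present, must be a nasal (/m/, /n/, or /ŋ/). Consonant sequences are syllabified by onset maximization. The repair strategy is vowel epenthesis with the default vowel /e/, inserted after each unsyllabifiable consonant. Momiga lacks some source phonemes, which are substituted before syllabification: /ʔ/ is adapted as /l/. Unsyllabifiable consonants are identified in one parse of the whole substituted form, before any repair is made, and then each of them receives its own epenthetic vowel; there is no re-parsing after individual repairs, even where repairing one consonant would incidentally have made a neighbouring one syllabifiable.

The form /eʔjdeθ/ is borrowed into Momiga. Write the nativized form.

elejedeθe

Substitution: /ʔ/ → /l/, giving /eljdeθ/.
Syllabifying with onset maximization leaves /l/, /j/, /θ/ stranded (only a nasal (/m/, /n/, or /ŋ/) is licensed in coda position; onsets are limited to one consonant).
Epenthesis after each stranded consonant: /l/ → /le/, /j/ → /je/, /θ/ → /θe/.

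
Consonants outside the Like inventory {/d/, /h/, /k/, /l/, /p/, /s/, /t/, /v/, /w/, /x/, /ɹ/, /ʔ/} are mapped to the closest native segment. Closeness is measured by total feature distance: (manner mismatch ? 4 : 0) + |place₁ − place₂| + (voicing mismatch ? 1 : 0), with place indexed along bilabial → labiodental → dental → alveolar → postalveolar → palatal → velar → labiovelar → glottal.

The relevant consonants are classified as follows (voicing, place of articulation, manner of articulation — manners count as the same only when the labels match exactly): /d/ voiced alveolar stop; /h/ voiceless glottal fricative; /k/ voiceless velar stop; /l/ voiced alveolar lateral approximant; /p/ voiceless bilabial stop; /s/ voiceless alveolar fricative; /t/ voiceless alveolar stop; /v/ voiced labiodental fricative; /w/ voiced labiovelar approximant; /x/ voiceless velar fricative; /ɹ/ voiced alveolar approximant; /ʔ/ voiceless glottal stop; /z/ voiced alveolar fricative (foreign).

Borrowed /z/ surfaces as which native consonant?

s

/s/ is closest: same manner (fricative), place distance 0 (alveolar→alveolar), voicing differs (+1); total 1. Next closest is /v/ at distance 2.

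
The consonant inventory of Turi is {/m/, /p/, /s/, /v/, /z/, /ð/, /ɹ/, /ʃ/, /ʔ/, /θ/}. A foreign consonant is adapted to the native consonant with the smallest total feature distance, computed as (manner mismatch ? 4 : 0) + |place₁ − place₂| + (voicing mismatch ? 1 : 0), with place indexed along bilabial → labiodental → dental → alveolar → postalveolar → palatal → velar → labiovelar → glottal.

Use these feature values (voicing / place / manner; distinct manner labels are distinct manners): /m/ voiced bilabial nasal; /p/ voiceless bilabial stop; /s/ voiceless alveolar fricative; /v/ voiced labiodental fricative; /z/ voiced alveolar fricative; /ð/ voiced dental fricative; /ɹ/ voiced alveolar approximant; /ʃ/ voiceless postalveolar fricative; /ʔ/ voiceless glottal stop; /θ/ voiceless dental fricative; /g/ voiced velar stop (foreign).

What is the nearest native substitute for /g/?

/ʔ/ is closest: same manner (stop), place distance 2 (velar→glottal), voicing differs (+1); total 3. Next closest is /p/ at distance 7.

ʔ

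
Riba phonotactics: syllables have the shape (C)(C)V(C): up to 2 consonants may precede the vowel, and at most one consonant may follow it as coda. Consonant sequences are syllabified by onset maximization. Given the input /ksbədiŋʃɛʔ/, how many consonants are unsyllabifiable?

1

Under (C)(C)V(C), the unsyllabifiable consonants are /k/ (at most one coda consonant is licensed; onsets may contain at most 2 consonants).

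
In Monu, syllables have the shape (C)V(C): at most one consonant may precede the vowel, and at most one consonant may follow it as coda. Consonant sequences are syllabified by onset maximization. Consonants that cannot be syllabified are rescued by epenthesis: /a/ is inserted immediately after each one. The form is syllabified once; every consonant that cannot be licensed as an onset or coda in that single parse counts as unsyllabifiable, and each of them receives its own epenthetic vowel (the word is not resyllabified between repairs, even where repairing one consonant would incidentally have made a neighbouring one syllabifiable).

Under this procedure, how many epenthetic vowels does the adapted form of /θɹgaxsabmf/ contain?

The unsyllabifiable consonants are /θ/, /ɹ/, /m/, /f/; each receives one epenthetic vowel.

4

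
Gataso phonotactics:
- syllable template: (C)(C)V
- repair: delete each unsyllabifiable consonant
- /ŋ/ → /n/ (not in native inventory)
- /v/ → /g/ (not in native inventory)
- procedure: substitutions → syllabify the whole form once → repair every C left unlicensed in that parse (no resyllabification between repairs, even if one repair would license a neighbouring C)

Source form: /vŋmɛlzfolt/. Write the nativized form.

nmɛzfo

Substitution: /v/ → /g/, /ŋ/ → /n/, giving /gnmɛlzfolt/.
Under (C)(C)V, the unsyllabifiable consonants are /g/, /l/, /l/, /t/ (no codas are permitted; onsets may contain at most 2 consonants).
Deletion applies to /g/, /l/, /l/, /t/.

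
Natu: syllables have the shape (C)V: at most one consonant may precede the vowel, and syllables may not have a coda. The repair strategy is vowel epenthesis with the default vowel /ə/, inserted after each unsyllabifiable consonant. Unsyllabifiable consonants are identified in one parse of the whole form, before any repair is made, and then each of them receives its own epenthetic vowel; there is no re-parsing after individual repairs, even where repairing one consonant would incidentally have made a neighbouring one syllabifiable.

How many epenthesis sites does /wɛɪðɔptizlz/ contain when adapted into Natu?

The unsyllabifiable consonants are /p/, /z/, /l/, /z/; each receives one epenthetic vowel.

4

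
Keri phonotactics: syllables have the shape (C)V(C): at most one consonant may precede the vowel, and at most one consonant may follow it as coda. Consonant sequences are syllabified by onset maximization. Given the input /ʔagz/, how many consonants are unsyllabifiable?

Syllabifying with onset maximization leaves /z/ stranded (at most one coda consonant is licensed; onsets are limited to one consonant).

1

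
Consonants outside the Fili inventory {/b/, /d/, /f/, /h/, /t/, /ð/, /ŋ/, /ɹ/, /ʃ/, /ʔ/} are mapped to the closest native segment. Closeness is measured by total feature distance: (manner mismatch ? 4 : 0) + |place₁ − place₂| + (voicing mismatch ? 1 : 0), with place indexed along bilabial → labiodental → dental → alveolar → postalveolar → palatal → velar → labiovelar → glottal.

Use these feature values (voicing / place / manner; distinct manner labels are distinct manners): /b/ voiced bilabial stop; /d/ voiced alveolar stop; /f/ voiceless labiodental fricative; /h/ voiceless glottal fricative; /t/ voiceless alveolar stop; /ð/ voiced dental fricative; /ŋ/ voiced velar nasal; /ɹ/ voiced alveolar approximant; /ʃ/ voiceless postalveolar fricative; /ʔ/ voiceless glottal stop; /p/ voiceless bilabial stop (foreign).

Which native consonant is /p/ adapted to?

b

/b/ is closest: same manner (stop), place distance 0 (bilabial→bilabial), voicing differs (+1); total 1. Next closest is /t/ at distance 3.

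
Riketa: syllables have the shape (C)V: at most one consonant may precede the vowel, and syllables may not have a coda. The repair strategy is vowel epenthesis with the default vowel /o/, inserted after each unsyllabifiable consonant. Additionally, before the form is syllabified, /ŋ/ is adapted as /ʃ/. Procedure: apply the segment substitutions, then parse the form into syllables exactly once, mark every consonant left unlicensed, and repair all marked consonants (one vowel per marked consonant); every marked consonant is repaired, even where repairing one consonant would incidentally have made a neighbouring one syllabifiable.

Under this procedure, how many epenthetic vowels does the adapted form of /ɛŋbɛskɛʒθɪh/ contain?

4

After substitution the input is /ɛʃbɛskɛʒθɪh/.
The unsyllabifiable consonants are /ʃ/, /s/, /ʒ/, /h/; each receives one epenthetic vowel.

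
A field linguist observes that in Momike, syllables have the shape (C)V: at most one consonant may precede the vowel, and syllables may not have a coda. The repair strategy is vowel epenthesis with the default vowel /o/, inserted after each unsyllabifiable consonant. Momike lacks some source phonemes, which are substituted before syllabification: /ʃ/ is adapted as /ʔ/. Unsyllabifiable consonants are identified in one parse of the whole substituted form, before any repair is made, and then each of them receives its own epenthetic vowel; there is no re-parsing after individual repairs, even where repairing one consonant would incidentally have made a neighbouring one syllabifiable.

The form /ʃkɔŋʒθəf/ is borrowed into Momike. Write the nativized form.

Substitution: /ʃ/ → /ʔ/, giving /ʔkɔŋʒθəf/.
The consonants /ʔ/, /ŋ/, /ʒ/, /f/ cannot be parsed into a legal (C)V syllable (no codas are permitted; onsets are limited to one consonant).
Epenthesis after each stranded consonant: /ʔ/ → /ʔo/, /ŋ/ → /ŋo/, /ʒ/ → /ʒo/, /f/ → /fo/.

ʔokɔŋoʒoθəfo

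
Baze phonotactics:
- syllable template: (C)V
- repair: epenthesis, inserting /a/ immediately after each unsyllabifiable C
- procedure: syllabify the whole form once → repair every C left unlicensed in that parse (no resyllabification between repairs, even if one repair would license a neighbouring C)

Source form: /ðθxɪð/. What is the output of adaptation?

The consonants /ð/, /θ/, /ð/ cannot be parsed into a legal (C)V syllable (no codas are permitted; onsets are limited to one consonant).
Inserting the epenthetic vowel yields /ð/ → /ða/, /θ/ → /θa/, /ð/ → /ða/.

ðaθaxɪða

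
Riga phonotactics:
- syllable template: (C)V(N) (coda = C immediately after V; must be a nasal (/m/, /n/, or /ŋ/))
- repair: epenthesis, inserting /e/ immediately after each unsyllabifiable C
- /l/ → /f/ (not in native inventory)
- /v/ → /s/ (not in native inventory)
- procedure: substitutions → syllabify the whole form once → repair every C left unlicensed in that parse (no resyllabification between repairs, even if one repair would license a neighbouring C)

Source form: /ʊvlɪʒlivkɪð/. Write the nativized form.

Substitution: /v/ → /s/, /l/ → /f/, giving /ʊsfɪʒfiskɪð/.
Under (C)V(N), the unsyllabifiable consonants are /s/, /ʒ/, /s/, /ð/ (only a nasal (/m/, /n/, or /ŋ/) is licensed in coda position; onsets are limited to one consonant).
Inserting the epenthetic vowel yields /s/ → /se/, /ʒ/ → /ʒe/, /s/ → /se/, /ð/ → /ðe/.

ʊsefɪʒefisekɪðe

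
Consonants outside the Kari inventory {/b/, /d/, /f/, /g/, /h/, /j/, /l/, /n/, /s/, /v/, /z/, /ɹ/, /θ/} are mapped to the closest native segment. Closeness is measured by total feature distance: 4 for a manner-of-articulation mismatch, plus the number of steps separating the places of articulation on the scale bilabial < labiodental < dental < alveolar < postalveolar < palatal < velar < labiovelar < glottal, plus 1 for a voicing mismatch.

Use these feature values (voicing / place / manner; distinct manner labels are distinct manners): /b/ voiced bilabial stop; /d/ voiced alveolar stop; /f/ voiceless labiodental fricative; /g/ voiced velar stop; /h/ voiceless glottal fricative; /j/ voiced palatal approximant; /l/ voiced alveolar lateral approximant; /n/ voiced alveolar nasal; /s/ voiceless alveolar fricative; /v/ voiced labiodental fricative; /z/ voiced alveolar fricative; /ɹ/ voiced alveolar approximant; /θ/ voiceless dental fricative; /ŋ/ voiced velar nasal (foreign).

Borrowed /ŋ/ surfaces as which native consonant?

/n/ is closest: same manner (nasal), place distance 3 (velar→alveolar), same voicing; total 3. Next closest is /g/ at distance 4.

n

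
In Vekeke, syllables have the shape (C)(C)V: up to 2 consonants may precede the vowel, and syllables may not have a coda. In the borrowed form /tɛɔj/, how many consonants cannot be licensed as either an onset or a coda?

1

The consonants /j/ cannot be parsed into a legal (C)(C)V syllable (no codas are permitted; onsets may contain at most 2 consonants).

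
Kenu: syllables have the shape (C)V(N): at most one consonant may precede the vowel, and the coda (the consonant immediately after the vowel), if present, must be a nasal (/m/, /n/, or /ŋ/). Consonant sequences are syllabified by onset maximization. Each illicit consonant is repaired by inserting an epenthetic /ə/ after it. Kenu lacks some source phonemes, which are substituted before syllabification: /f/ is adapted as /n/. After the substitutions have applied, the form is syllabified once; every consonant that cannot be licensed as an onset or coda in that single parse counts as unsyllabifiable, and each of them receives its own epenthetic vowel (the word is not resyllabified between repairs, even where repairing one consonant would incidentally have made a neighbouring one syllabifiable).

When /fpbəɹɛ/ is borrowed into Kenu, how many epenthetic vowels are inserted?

2

After substitution the input is /npbəɹɛ/.
The unsyllabifiable consonants are /n/, /p/; each receives one epenthetic vowel.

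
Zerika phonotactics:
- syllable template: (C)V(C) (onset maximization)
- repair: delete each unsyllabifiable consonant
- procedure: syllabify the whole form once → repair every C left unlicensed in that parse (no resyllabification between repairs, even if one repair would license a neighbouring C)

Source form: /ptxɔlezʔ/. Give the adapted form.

The consonants /p/, /t/, /ʔ/ cannot be parsed into a legal (C)V(C) syllable (at most one coda consonant is licensed; onsets are limited to one consonant).
Deleting the stranded consonants removes /p/, /t/, /ʔ/.

xɔlez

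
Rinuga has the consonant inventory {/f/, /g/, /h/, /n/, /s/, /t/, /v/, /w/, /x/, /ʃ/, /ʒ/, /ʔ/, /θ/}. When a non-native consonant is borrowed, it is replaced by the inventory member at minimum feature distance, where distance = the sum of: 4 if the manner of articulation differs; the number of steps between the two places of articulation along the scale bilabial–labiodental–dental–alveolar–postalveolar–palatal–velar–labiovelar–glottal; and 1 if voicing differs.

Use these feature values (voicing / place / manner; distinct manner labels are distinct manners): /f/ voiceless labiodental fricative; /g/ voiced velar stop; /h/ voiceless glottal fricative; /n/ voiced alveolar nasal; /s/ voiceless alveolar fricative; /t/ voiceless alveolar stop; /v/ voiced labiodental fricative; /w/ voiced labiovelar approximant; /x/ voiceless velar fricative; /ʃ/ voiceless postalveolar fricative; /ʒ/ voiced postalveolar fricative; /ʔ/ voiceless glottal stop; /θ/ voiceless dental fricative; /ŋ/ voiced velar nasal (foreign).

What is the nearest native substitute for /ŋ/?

/n/ is closest: same manner (nasal), place distance 3 (velar→alveolar), same voicing; total 3. Next closest is /g/ at distance 4.

n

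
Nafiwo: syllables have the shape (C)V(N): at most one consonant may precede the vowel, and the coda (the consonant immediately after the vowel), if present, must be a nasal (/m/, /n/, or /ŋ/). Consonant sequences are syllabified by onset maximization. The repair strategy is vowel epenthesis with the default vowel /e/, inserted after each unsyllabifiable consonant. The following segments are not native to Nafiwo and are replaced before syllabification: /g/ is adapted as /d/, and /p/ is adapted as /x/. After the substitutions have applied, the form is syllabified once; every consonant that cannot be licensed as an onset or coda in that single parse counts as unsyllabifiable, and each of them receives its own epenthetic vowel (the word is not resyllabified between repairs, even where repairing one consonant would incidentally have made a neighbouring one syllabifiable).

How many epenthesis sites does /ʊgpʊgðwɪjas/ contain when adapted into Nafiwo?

4

After substitution the input is /ʊdxʊdðwɪjas/.
The unsyllabifiable consonants are /d/, /d/, /ð/, /s/; each receives one epenthetic vowel.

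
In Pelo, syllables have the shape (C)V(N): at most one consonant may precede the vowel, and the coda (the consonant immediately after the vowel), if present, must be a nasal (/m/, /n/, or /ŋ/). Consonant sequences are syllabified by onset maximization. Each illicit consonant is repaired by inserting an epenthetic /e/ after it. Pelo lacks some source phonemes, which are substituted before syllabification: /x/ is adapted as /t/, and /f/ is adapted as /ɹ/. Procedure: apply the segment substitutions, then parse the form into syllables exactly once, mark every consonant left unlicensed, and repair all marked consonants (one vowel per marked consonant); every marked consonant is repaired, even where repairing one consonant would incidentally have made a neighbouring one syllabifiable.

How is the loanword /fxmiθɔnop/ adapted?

ɹetemiθɔnope

Substitution: /f/ → /ɹ/, /x/ → /t/, giving /ɹtmiθɔnop/.
Under (C)V(N), the unsyllabifiable consonants are /ɹ/, /t/, /p/ (only a nasal (/m/, /n/, or /ŋ/) is licensed in coda position; onsets are limited to one consonant).
Inserting the epenthetic vowel yields /ɹ/ → /ɹe/, /t/ → /te/, /p/ → /pe/.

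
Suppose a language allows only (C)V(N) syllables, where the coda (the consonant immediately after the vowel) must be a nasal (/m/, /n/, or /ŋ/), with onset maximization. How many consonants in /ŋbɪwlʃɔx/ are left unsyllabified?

Under (C)V(N), the unsyllabifiable consonants are /ŋ/, /w/, /l/, /x/ (only a nasal (/m/, /n/, or /ŋ/) is licensed in coda position; onsets are limited to one consonant).

4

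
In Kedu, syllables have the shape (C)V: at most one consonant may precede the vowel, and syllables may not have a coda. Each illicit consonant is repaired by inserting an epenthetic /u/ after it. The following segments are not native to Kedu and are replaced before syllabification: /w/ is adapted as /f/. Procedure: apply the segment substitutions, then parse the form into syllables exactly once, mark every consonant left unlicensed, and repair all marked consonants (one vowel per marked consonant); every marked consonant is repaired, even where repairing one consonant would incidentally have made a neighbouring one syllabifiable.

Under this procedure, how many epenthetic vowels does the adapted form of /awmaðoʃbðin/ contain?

After substitution the input is /afmaðoʃbðin/.
The unsyllabifiable consonants are /f/, /ʃ/, /b/, /n/; each receives one epenthetic vowel.

4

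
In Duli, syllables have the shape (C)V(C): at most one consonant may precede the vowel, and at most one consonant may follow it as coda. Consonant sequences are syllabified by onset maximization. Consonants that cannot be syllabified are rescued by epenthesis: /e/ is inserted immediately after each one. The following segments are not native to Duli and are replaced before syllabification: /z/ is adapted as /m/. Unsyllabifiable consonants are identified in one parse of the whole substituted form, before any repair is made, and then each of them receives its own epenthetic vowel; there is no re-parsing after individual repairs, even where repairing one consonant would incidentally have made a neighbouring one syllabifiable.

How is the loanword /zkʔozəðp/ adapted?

Substitution: /z/ → /m/, giving /mkʔoməðp/.
The consonants /m/, /k/, /p/ cannot be parsed into a legal (C)V(C) syllable (at most one coda consonant is licensed; onsets are limited to one consonant).
Each unlicensed consonant becomes the onset of a new syllable: /m/ → /me/, /k/ → /ke/, /p/ → /pe/.

mekeʔoməðpe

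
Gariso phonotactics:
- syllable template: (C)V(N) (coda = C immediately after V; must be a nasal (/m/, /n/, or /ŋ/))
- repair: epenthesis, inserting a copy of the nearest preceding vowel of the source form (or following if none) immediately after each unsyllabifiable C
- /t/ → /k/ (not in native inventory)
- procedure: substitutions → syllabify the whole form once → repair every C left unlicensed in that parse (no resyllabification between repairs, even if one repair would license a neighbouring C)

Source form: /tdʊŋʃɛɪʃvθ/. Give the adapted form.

Substitution: /t/ → /k/, giving /kdʊŋʃɛɪʃvθ/.
Under (C)V(N), the unsyllabifiable consonants are /k/, /ʃ/, /v/, /θ/ (only a nasal (/m/, /n/, or /ŋ/) is licensed in coda position; onsets are limited to one consonant).
Inserting the epenthetic vowel yields /k/ → /kʊ/, /ʃ/ → /ʃɪ/, /v/ → /vɪ/, /θ/ → /θɪ/.

kʊdʊŋʃɛɪʃɪvɪθɪ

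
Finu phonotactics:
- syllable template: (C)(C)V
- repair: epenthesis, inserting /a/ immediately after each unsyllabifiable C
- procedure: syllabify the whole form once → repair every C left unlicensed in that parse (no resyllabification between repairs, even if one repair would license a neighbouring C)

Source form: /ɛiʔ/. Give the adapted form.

ɛiʔa

The consonants /ʔ/ cannot be parsed into a legal (C)(C)V syllable (no codas are permitted; onsets may contain at most 2 consonants).
Each unlicensed consonant becomes the onset of a new syllable: /ʔ/ → /ʔa/.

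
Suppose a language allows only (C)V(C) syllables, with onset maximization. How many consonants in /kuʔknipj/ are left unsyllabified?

Under (C)V(C), the unsyllabifiable consonants are /k/, /j/ (at most one coda consonant is licensed; onsets are limited to one consonant).

2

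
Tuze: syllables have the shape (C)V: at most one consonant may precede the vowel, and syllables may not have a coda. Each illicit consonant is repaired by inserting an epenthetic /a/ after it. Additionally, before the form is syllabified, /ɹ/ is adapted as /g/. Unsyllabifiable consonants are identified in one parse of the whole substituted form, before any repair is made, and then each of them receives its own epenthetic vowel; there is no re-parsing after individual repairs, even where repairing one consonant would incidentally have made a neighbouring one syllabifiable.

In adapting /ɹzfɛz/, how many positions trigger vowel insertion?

3

After substitution the input is /gzfɛz/.
The unsyllabifiable consonants are /g/, /z/, /z/; each receives one epenthetic vowel.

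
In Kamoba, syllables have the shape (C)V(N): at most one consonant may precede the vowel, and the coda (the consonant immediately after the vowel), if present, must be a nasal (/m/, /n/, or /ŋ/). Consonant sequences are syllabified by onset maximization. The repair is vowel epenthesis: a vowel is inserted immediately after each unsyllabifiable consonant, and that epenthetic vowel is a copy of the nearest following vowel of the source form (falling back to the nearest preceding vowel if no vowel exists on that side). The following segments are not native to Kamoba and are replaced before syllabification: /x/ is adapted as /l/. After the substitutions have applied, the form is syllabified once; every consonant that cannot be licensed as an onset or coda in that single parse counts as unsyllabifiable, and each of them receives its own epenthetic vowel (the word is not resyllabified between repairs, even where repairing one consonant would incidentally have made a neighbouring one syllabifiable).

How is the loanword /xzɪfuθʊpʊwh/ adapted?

lɪzɪfuθʊpʊwʊhʊ

Substitution: /x/ → /l/, giving /lzɪfuθʊpʊwh/.
Syllabifying with onset maximization leaves /l/, /w/, /h/ stranded (only a nasal (/m/, /n/, or /ŋ/) is licensed in coda position; onsets are limited to one consonant).
Epenthesis after each stranded consonant: /l/ → /lɪ/, /w/ → /wʊ/, /h/ → /hʊ/.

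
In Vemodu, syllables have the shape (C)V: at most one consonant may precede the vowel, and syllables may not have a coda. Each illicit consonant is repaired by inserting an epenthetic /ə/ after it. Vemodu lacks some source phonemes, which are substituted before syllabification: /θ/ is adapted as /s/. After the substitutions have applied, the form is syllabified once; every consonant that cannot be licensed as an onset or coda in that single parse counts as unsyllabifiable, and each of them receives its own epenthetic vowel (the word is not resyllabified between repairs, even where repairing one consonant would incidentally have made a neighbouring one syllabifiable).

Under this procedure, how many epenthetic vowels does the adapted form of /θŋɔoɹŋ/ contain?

After substitution the input is /sŋɔoɹŋ/.
The unsyllabifiable consonants are /s/, /ɹ/, /ŋ/; each receives one epenthetic vowel.

3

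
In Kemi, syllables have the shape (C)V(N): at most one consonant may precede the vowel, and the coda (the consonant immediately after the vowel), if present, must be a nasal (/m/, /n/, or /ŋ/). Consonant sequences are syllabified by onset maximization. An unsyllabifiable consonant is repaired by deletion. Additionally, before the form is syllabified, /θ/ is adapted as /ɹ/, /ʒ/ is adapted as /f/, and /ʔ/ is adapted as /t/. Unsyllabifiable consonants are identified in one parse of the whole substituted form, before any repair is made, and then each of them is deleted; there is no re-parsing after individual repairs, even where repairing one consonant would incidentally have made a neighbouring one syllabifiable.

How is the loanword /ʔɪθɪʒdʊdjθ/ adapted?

tɪɹɪdʊ

Substitution: /ʔ/ → /t/, /θ/ → /ɹ/, /ʒ/ → /f/, giving /tɪɹɪfdʊdjɹ/.
The consonants /f/, /d/, /j/, /ɹ/ cannot be parsed into a legal (C)V(N) syllable (only a nasal (/m/, /n/, or /ŋ/) is licensed in coda position; onsets are limited to one consonant).
Each unlicensed consonant is deleted: /f/, /d/, /j/, /ɹ/.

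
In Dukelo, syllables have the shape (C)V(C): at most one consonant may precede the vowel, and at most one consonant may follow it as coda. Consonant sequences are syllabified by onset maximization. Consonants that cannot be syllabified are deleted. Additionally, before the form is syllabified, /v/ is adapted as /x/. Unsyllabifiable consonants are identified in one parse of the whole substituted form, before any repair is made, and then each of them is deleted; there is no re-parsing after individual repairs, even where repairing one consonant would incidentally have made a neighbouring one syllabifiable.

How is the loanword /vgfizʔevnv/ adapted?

fizʔex

Substitution: /v/ → /x/, giving /xgfizʔexnx/.
The consonants /x/, /g/, /n/, /x/ cannot be parsed into a legal (C)V(C) syllable (at most one coda consonant is licensed; onsets are limited to one consonant).
Deletion applies to /x/, /g/, /n/, /x/.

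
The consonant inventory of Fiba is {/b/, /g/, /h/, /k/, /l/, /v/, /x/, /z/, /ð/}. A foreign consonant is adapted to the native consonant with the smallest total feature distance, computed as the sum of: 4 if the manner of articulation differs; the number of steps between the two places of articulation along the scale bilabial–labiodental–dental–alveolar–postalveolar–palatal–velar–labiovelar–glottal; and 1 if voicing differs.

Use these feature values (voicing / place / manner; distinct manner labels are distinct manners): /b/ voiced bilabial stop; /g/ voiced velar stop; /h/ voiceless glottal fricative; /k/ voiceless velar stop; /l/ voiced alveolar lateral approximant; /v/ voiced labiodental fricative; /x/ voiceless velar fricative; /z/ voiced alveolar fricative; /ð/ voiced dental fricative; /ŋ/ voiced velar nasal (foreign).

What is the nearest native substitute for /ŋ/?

g

/g/ is closest: manner differs (nasal→stop, +4), place distance 0 (velar→velar), same voicing; total 4. Next closest is /k/ at distance 5.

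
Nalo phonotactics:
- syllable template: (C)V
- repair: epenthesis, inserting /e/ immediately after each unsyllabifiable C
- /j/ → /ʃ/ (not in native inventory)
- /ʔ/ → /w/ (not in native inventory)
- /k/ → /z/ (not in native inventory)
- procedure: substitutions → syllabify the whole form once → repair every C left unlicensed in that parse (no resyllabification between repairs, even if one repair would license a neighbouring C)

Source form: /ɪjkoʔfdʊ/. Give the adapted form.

ɪʃezowefedʊ

Substitution: /j/ → /ʃ/, /k/ → /z/, /ʔ/ → /w/, giving /ɪʃzowfdʊ/.
Syllabifying with onset maximization leaves /ʃ/, /w/, /f/ stranded (no codas are permitted; onsets are limited to one consonant).
Epenthesis after each stranded consonant: /ʃ/ → /ʃe/, /w/ → /we/, /f/ → /fe/.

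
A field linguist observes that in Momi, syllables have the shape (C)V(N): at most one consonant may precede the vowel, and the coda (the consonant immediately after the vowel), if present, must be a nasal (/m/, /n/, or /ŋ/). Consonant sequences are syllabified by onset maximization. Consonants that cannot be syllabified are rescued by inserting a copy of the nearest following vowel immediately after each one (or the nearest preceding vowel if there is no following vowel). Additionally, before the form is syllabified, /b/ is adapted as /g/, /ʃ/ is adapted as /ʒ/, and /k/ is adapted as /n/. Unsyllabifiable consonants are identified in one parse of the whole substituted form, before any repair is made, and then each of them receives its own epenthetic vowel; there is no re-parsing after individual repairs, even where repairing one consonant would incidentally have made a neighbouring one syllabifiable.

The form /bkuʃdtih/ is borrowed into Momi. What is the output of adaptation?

Substitution: /b/ → /g/, /k/ → /n/, /ʃ/ → /ʒ/, giving /gnuʒdtih/.
Under (C)V(N), the unsyllabifiable consonants are /g/, /ʒ/, /d/, /h/ (only a nasal (/m/, /n/, or /ŋ/) is licensed in coda position; onsets are limited to one consonant).
Inserting the epenthetic vowel yields /g/ → /gu/, /ʒ/ → /ʒi/, /d/ → /di/, /h/ → /hi/.

gunuʒiditihi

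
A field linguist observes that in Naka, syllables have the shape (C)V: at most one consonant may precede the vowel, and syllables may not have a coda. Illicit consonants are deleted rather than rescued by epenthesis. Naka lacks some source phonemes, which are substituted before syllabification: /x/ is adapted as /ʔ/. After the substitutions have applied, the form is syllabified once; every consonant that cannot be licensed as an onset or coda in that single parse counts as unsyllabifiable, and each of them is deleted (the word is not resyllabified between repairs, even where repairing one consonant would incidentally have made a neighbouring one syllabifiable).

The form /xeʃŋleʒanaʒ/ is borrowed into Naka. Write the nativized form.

ʔeleʒana

Substitution: /x/ → /ʔ/, giving /ʔeʃŋleʒanaʒ/.
Under (C)V, the unsyllabifiable consonants are /ʃ/, /ŋ/, /ʒ/ (no codas are permitted; onsets are limited to one consonant).
Deleting the stranded consonants removes /ʃ/, /ŋ/, /ʒ/.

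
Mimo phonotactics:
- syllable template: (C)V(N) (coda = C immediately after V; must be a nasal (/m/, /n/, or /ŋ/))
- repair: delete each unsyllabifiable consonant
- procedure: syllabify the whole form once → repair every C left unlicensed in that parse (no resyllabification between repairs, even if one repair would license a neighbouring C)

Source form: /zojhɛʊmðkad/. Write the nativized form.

zohɛʊmka

The consonants /j/, /ð/, /d/ cannot be parsed into a legal (C)V(N) syllable (only a nasal (/m/, /n/, or /ŋ/) is licensed in coda position; onsets are limited to one consonant).
Each unlicensed consonant is deleted: /j/, /ð/, /d/.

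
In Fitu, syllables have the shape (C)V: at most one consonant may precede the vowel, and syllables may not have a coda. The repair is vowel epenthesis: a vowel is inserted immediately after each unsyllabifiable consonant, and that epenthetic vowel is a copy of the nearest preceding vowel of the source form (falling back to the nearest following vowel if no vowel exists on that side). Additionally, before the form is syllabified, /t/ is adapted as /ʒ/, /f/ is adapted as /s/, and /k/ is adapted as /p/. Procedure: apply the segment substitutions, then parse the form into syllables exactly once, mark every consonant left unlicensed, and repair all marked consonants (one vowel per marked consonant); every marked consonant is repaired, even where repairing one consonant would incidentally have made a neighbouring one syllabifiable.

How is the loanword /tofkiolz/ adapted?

ʒosopiolozo

Substitution: /t/ → /ʒ/, /f/ → /s/, /k/ → /p/, giving /ʒospiolz/.
Syllabifying with onset maximization leaves /s/, /l/, /z/ stranded (no codas are permitted; onsets are limited to one consonant).
Each unlicensed consonant becomes the onset of a new syllable: /s/ → /so/, /l/ → /lo/, /z/ → /zo/.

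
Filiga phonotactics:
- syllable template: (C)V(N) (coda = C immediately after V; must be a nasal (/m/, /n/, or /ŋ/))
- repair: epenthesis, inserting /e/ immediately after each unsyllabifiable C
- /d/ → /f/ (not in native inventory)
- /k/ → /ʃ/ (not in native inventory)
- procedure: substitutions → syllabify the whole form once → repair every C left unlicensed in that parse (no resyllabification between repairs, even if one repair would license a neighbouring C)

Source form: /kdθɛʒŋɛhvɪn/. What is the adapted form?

Substitution: /k/ → /ʃ/, /d/ → /f/, giving /ʃfθɛʒŋɛhvɪn/.
Syllabifying with onset maximization leaves /ʃ/, /f/, /ʒ/, /h/ stranded (only a nasal (/m/, /n/, or /ŋ/) is licensed in coda position; onsets are limited to one consonant).
Inserting the epenthetic vowel yields /ʃ/ → /ʃe/, /f/ → /fe/, /ʒ/ → /ʒe/, /h/ → /he/.

ʃefeθɛʒeŋɛhevɪn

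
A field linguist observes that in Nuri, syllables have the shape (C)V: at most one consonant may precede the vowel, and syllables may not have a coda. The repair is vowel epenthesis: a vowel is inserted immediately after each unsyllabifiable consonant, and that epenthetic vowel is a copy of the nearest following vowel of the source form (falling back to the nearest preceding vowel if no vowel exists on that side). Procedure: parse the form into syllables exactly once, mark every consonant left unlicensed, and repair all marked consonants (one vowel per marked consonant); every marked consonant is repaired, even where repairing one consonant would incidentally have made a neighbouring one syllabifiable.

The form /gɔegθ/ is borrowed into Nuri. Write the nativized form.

gɔegeθe

The consonants /g/, /θ/ cannot be parsed into a legal (C)V syllable (no codas are permitted; onsets are limited to one consonant).
Each unlicensed consonant becomes the onset of a new syllable: /g/ → /ge/, /θ/ → /θe/.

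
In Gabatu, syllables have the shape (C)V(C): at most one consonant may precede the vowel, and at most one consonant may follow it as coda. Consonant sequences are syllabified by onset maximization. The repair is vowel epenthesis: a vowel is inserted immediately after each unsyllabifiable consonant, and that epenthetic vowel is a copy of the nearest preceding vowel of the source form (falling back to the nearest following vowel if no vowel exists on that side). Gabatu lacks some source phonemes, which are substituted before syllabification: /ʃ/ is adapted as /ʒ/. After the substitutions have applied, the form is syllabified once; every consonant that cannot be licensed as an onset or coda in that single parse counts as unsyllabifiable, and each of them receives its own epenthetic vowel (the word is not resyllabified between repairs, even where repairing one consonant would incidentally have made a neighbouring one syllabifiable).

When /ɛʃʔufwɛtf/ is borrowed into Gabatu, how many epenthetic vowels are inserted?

1

After substitution the input is /ɛʒʔufwɛtf/.
The unsyllabifiable consonants are /f/; each receives one epenthetic vowel.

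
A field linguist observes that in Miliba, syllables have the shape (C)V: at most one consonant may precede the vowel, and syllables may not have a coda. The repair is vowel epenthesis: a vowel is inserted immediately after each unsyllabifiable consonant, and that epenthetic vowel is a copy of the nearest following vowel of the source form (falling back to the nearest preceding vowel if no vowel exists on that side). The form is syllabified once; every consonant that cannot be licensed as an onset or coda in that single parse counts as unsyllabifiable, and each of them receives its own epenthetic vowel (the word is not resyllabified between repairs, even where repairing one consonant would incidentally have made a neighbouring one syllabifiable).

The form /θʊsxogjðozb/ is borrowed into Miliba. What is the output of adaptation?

Syllabifying with onset maximization leaves /s/, /g/, /j/, /z/, /b/ stranded (no codas are permitted; onsets are limited to one consonant).
Inserting the epenthetic vowel yields /s/ → /so/, /g/ → /go/, /j/ → /jo/, /z/ → /zo/, /b/ → /bo/.

θʊsoxogojoðozobo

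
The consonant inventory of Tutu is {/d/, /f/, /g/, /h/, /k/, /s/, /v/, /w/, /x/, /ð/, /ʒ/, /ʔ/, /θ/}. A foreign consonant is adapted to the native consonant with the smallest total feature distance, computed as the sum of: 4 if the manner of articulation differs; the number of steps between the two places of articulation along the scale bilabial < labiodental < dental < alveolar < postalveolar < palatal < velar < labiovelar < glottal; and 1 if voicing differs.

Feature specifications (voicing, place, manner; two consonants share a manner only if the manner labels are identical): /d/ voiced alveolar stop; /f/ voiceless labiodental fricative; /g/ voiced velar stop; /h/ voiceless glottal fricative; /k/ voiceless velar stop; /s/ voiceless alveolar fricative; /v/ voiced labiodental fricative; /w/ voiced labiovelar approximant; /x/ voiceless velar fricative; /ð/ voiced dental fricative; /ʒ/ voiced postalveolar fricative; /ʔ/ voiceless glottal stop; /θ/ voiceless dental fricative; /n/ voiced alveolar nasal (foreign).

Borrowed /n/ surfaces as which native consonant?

/d/ is closest: manner differs (nasal→stop, +4), place distance 0 (alveolar→alveolar), same voicing; total 4. Next closest is /s/ at distance 5.

d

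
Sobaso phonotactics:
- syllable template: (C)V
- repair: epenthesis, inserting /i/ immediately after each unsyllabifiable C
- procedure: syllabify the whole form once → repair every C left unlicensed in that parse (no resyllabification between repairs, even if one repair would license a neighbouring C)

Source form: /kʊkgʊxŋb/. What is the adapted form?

Under (C)V, the unsyllabifiable consonants are /k/, /x/, /ŋ/, /b/ (no codas are permitted; onsets are limited to one consonant).
Inserting the epenthetic vowel yields /k/ → /ki/, /x/ → /xi/, /ŋ/ → /ŋi/, /b/ → /bi/.

kʊkigʊxiŋibi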